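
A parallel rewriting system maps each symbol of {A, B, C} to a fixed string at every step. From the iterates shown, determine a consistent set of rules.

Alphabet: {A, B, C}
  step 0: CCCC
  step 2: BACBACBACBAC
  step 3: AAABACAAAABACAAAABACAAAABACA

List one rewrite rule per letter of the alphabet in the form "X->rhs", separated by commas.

  step 2 ⇒ step 3: BACBACBACBAC ⇒ AAA·BAC·A·AAA·BAC·A·AAA·BAC·A·AAA·BAC·A
    A ↦ BAC
    B ↦ AAA
    C ↦ A

A->BAC, B->AAA, C->A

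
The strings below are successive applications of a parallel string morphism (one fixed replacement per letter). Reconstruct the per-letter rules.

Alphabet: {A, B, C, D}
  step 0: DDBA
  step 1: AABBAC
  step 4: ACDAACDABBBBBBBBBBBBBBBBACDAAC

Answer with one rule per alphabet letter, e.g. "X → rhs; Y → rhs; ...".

A->AC, B->BB, C->D, D->A

  step 0 ⇒ step 1: DDBA ⇒ A·A·BB·AC
    A ↦ AC
    B ↦ BB
    D ↦ A
    C ↦ D  (constrained at step 1)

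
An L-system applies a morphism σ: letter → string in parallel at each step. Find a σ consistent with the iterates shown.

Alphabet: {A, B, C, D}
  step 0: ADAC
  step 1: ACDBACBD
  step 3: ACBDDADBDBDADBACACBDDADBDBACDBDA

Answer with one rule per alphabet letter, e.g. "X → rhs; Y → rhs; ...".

  step 0 ⇒ step 1: ADAC ⇒ AC·DB·AC·BD
    A ↦ AC
    C ↦ BD
    D ↦ DB
    B ↦ DA  (constrained at step 1)

A->AC, B->DA, C->BD, D->DB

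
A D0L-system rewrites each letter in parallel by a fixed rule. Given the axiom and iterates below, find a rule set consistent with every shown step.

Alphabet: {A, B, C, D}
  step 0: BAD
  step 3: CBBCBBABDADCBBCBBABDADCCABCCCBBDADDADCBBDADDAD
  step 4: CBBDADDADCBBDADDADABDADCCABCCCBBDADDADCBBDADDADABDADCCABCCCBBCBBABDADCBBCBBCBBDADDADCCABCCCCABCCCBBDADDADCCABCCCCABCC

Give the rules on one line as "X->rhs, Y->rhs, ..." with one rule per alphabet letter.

  step 3 ⇒ step 4: CBBCBBABDADCBBCBBABDADCCABCCCBBDADDADCBBDADDAD ⇒ CBB·DAD·DAD·CBB·DAD·DAD·AB·DAD·CC·AB·CC·CBB·DAD·DAD·CBB·DAD·DAD·AB·DAD·CC·AB·CC·CBB·CBB·AB·DAD·CBB·CBB·CBB·DAD·DAD·CC·AB·CC·CC·AB·CC·CBB·DAD·DAD·CC·AB·CC·CC·AB·CC
    A ↦ AB
    B ↦ DAD
    C ↦ CBB
    D ↦ CC

A->AB, B->DAD, C->CBB, D->CC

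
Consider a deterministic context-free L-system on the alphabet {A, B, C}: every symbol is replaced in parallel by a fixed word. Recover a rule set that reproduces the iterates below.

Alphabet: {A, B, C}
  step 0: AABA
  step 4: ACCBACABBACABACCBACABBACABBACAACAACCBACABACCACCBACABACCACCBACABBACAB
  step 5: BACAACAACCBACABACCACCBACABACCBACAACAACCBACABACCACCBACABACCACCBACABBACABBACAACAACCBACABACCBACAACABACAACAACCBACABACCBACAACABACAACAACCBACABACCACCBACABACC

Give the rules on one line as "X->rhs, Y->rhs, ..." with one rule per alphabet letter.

A->B, B->ACC, C->ACA

  step 4 ⇒ step 5: ACCBACABBACABACCBACABBACABBACAACAACCBACABACCACCBACABACCACCBACABBACAB ⇒ B·ACA·ACA·ACC·B·ACA·B·ACC·ACC·B·ACA·B·ACC·B·ACA·ACA·ACC·B·ACA·B·ACC·ACC·B·ACA·B·ACC·ACC·B·ACA·B·B·ACA·B·B·ACA·ACA·ACC·B·ACA·B·ACC·B·ACA·ACA·B·ACA·ACA·ACC·B·ACA·B·ACC·B·ACA·ACA·B·ACA·ACA·ACC·B·ACA·B·ACC·ACC·B·ACA·B·ACC
    A ↦ B
    B ↦ ACC
    C ↦ ACA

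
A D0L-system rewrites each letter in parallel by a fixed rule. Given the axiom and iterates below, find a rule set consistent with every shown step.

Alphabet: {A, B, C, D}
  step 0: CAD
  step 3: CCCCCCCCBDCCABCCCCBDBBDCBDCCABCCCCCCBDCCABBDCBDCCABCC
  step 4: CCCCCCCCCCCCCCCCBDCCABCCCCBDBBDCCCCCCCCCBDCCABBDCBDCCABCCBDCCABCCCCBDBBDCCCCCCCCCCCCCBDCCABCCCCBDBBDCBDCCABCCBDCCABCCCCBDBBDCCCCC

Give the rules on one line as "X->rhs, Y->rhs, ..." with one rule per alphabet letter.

A->BDB, B->BDC, C->CC, D->CAB

  step 3 ⇒ step 4: CCCCCCCCBDCCABCCCCBDBBDCBDCCABCCCCCCBDCCABBDCBDCCABCC ⇒ CC·CC·CC·CC·CC·CC·CC·CC·BDC·CAB·CC·CC·BDB·BDC·CC·CC·CC·CC·BDC·CAB·BDC·BDC·CAB·CC·BDC·CAB·CC·CC·BDB·BDC·CC·CC·CC·CC·CC·CC·BDC·CAB·CC·CC·BDB·BDC·BDC·CAB·CC·BDC·CAB·CC·CC·BDB·BDC·CC·CC
    A ↦ BDB
    B ↦ BDC
    C ↦ CC
    D ↦ CAB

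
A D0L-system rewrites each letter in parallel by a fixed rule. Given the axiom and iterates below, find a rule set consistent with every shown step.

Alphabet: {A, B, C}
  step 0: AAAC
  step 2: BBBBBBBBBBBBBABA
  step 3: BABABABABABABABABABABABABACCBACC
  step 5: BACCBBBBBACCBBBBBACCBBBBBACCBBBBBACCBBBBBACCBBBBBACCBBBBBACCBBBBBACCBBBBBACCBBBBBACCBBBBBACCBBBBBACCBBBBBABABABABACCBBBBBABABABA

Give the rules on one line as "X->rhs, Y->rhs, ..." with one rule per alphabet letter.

  step 2 ⇒ step 3: BBBBBBBBBBBBBABA ⇒ BA·BA·BA·BA·BA·BA·BA·BA·BA·BA·BA·BA·BA·CC·BA·CC
    A ↦ CC
    B ↦ BA
    C ↦ BB  (constrained at step 0)

A->CC, B->BA, C->BB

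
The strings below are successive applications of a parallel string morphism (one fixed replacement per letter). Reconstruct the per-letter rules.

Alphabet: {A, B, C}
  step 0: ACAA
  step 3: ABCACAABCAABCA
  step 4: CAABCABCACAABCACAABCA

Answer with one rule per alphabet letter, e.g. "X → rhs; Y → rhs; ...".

A->CA, B->A, C->B

  step 3 ⇒ step 4: ABCACAABCAABCA ⇒ CA·A·B·CA·B·CA·CA·A·B·CA·CA·A·B·CA
    A ↦ CA
    B ↦ A
    C ↦ B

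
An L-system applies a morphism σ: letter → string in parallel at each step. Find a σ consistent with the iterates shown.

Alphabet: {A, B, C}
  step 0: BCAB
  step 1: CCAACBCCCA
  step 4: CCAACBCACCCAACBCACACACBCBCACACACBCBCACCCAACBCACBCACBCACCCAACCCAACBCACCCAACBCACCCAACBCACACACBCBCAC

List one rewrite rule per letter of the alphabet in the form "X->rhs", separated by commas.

  step 0 ⇒ step 1: BCAB ⇒ CCA·AC·BC·CCA
    A ↦ BC
    B ↦ CCA
    C ↦ AC

A->BC, B->CCA, C->AC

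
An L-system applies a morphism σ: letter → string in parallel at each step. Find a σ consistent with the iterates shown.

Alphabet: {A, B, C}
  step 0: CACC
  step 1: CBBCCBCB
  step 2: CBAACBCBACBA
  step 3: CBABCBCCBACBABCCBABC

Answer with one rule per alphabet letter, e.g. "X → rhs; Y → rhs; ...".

A->BC, B->A, C->CB

  step 2 ⇒ step 3: CBAACBCBACBA ⇒ CB·A·BC·BC·CB·A·CB·A·BC·CB·A·BC
    A ↦ BC
    B ↦ A
    C ↦ CB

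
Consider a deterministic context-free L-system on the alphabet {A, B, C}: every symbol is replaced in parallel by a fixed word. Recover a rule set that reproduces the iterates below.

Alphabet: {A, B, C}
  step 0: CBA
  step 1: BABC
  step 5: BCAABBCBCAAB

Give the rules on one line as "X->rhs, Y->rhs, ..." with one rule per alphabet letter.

  step 0 ⇒ step 1: CBA ⇒ B·A·BC
    A ↦ BC
    B ↦ A
    C ↦ B

A->BC, B->A, C->B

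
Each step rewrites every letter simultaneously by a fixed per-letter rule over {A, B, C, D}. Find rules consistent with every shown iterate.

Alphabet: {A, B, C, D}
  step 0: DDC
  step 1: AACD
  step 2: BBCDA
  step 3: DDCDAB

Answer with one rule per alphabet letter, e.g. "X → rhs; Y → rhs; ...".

  step 2 ⇒ step 3: BBCDA ⇒ D·D·CD·A·B
    A ↦ B
    B ↦ D
    C ↦ CD
    D ↦ A

A->B, B->D, C->CD, D->A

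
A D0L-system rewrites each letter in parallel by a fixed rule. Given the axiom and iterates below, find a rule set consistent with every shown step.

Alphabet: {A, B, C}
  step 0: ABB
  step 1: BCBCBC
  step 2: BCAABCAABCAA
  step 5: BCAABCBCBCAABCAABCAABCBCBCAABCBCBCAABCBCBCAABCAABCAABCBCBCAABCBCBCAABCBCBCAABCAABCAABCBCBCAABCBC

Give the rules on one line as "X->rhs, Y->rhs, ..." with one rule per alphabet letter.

  step 1 ⇒ step 2: BCBCBC ⇒ BC·AA·BC·AA·BC·AA
    B ↦ BC
    C ↦ AA
  step 0 ⇒ step 1: ABB ⇒ BC·BC·BC
    A ↦ BC

A->BC, B->BC, C->AA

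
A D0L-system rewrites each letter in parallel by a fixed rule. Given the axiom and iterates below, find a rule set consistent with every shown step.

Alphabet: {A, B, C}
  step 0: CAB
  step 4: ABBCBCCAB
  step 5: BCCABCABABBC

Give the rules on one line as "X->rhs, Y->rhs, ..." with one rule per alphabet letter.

  step 4 ⇒ step 5: ABBCBCCAB ⇒ B·C·C·AB·C·AB·AB·B·C
    A ↦ B
    B ↦ C
    C ↦ AB

A->B, B->C, C->AB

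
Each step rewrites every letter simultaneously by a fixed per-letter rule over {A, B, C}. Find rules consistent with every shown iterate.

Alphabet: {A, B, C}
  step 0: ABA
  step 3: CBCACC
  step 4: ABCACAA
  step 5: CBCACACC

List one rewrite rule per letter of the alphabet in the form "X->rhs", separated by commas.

  step 4 ⇒ step 5: ABCACAA ⇒ C·BC·A·C·A·C·C
    A ↦ C
    B ↦ BC
    C ↦ A

A->C, B->BC, C->A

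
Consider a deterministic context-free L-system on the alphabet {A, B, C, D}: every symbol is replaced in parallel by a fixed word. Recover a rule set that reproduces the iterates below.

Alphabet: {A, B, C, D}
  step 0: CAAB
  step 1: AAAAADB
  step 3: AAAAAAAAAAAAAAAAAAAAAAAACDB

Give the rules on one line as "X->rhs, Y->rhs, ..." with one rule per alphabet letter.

A->AA, B->DB, C->A, D->AC

  step 0 ⇒ step 1: CAAB ⇒ A·AA·AA·DB
    A ↦ AA
    B ↦ DB
    C ↦ A
    D ↦ AC  (constrained at step 1)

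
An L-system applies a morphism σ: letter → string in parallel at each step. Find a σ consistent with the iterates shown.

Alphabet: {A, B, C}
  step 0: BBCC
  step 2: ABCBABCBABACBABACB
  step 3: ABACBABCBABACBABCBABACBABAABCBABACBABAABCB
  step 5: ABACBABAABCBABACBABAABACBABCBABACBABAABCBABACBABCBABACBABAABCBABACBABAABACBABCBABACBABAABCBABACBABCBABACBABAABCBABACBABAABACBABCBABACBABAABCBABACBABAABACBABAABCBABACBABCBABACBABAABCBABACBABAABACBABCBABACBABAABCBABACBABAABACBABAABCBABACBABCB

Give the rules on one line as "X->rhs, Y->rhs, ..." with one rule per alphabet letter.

A->ABA, B->CB, C->AB

  step 2 ⇒ step 3: ABCBABCBABACBABACB ⇒ ABA·CB·AB·CB·ABA·CB·AB·CB·ABA·CB·ABA·AB·CB·ABA·CB·ABA·AB·CB
    A ↦ ABA
    B ↦ CB
    C ↦ AB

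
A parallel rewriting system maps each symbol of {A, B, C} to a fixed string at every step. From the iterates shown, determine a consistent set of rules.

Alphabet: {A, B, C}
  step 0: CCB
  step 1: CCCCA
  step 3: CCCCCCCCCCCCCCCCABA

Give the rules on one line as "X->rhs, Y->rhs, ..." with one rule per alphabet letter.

  step 0 ⇒ step 1: CCB ⇒ CC·CC·A
    B ↦ A
    C ↦ CC
    A ↦ BA  (constrained at step 1)

A->BA, B->A, C->CC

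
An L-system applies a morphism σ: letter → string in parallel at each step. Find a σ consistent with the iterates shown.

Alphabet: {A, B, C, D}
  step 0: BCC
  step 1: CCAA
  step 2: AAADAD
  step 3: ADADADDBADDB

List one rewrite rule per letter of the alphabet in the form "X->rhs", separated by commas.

  step 2 ⇒ step 3: AAADAD ⇒ AD·AD·AD·DB·AD·DB
    A ↦ AD
    D ↦ DB
  step 0 ⇒ step 1: BCC ⇒ CC·A·A
    B ↦ CC
  step 0 ⇒ step 1: BCC ⇒ CC·A·A
    C ↦ A

A->AD, B->CC, C->A, D->DB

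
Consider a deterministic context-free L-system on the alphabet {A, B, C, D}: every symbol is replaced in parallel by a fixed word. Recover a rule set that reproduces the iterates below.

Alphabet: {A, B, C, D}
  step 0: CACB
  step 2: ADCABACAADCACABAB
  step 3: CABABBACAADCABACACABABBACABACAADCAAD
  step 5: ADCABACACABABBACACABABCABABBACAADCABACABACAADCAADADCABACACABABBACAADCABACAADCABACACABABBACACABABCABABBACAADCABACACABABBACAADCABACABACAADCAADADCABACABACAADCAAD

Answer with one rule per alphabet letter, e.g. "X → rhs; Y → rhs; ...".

A->CA, B->AD, C->BA, D->BAB

  step 2 ⇒ step 3: ADCABACAADCACABAB ⇒ CA·BAB·BA·CA·AD·CA·BA·CA·CA·BAB·BA·CA·BA·CA·AD·CA·AD
    A ↦ CA
    B ↦ AD
    C ↦ BA
    D ↦ BAB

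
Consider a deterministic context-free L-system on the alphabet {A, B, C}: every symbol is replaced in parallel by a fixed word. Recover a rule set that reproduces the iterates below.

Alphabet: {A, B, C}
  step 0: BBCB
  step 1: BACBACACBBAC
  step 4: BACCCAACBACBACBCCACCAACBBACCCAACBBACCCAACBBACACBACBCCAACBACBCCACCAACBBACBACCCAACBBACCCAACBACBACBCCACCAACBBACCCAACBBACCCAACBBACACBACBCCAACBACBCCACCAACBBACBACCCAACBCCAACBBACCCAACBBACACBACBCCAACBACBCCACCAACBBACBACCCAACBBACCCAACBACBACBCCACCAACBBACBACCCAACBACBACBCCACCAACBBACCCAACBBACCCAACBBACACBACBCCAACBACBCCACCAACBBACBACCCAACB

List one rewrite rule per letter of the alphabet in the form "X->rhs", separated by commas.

A->CCA, B->BAC, C->ACB

  step 0 ⇒ step 1: BBCB ⇒ BAC·BAC·ACB·BAC
    B ↦ BAC
    C ↦ ACB
    A ↦ CCA  (constrained at step 1)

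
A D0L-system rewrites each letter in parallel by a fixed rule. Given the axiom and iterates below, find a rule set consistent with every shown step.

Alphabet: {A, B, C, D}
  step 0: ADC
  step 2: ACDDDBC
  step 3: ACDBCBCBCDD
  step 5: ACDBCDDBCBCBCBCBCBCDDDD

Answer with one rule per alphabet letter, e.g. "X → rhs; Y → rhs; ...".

A->AC, B->D, C->D, D->BC

  step 2 ⇒ step 3: ACDDDBC ⇒ AC·D·BC·BC·BC·D·D
    A ↦ AC
    B ↦ D
    C ↦ D
    D ↦ BC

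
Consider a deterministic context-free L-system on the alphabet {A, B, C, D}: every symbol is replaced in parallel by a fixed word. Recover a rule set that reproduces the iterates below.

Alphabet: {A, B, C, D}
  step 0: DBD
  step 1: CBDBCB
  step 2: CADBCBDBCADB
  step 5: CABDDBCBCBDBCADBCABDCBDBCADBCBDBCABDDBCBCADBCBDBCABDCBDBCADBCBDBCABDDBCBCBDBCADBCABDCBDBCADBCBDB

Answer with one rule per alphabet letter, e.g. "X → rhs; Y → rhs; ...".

A->BD, B->DB, C->CA, D->CB

  step 1 ⇒ step 2: CBDBCB ⇒ CA·DB·CB·DB·CA·DB
    B ↦ DB
    C ↦ CA
    D ↦ CB
    A ↦ BD  (constrained at step 2)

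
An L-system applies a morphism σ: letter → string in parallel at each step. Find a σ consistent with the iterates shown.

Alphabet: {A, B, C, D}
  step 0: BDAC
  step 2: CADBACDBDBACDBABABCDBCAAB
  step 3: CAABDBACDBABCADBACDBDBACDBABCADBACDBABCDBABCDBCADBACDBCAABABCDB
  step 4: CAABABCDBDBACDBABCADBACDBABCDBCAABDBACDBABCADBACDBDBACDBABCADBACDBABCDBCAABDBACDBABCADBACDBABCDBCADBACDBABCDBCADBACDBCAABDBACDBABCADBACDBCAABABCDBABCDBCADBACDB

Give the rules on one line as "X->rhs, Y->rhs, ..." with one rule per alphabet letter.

A->AB, B->CDB, C->CA, D->DBA

  step 3 ⇒ step 4: CAABDBACDBABCADBACDBDBACDBABCADBACDBABCDBABCDBCADBACDBCAABABCDB ⇒ CA·AB·AB·CDB·DBA·CDB·AB·CA·DBA·CDB·AB·CDB·CA·AB·DBA·CDB·AB·CA·DBA·CDB·DBA·CDB·AB·CA·DBA·CDB·AB·CDB·CA·AB·DBA·CDB·AB·CA·DBA·CDB·AB·CDB·CA·DBA·CDB·AB·CDB·CA·DBA·CDB·CA·AB·DBA·CDB·AB·CA·DBA·CDB·CA·AB·AB·CDB·AB·CDB·CA·DBA·CDB
    A ↦ AB
    B ↦ CDB
    C ↦ CA
    D ↦ DBA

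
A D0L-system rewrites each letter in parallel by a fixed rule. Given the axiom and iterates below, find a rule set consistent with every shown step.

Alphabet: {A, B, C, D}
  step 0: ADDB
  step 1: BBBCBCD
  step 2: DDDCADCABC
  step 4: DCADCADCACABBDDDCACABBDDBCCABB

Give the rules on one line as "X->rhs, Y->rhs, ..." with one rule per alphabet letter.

  step 1 ⇒ step 2: BBBCBCD ⇒ D·D·D·CA·D·CA·BC
    B ↦ D
    C ↦ CA
    D ↦ BC
  step 0 ⇒ step 1: ADDB ⇒ BB·BC·BC·D
    A ↦ BB

A->BB, B->D, C->CA, D->BC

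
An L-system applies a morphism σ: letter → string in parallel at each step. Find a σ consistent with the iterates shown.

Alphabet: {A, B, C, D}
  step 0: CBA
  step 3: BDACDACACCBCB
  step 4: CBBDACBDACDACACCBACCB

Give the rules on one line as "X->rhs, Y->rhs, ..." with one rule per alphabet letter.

  step 3 ⇒ step 4: BDACDACACCBCB ⇒ CB·B·D·AC·B·D·AC·D·AC·AC·CB·AC·CB
    A ↦ D
    B ↦ CB
    C ↦ AC
    D ↦ B

A->D, B->CB, C->AC, D->B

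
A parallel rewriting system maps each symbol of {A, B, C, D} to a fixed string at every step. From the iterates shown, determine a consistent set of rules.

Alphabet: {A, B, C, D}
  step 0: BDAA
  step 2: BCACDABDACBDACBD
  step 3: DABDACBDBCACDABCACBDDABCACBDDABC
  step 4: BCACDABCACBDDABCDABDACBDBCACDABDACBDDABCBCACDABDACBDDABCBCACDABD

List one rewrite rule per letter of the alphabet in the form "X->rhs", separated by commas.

  step 3 ⇒ step 4: DABDACBDBCACDABCACBDDABCACBDDABC ⇒ BC·AC·DA·BC·AC·BD·DA·BC·DA·BD·AC·BD·BC·AC·DA·BD·AC·BD·DA·BC·BC·AC·DA·BD·AC·BD·DA·BC·BC·AC·DA·BD
    A ↦ AC
    B ↦ DA
    C ↦ BD
    D ↦ BC

A->AC, B->DA, C->BD, D->BC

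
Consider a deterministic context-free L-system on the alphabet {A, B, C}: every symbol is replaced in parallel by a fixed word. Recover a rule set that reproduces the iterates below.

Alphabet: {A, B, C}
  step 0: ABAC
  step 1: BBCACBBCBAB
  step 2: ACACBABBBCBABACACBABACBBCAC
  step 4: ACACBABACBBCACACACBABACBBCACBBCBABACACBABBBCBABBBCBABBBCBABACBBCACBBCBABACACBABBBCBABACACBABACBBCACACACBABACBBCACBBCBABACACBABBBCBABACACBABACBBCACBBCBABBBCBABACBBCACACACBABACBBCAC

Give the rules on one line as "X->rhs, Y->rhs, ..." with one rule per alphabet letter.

A->BBC, B->AC, C->BAB

  step 1 ⇒ step 2: BBCACBBCBAB ⇒ AC·AC·BAB·BBC·BAB·AC·AC·BAB·AC·BBC·AC
    A ↦ BBC
    B ↦ AC
    C ↦ BAB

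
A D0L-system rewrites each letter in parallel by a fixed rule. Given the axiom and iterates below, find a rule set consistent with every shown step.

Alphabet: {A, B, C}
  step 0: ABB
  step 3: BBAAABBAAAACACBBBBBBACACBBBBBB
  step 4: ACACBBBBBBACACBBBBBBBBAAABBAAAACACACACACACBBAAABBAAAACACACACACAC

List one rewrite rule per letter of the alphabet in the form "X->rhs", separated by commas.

  step 3 ⇒ step 4: BBAAABBAAAACACBBBBBBACACBBBBBB ⇒ AC·AC·BB·BB·BB·AC·AC·BB·BB·BB·BB·AAA·BB·AAA·AC·AC·AC·AC·AC·AC·BB·AAA·BB·AAA·AC·AC·AC·AC·AC·AC
    A ↦ BB
    B ↦ AC
    C ↦ AAA

A->BB, B->AC, C->AAA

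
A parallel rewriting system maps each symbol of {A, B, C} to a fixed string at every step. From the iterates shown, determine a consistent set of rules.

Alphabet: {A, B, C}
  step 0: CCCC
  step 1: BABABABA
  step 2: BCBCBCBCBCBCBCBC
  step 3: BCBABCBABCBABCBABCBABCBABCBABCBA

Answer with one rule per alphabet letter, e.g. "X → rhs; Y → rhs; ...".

A->BC, B->BC, C->BA

  step 2 ⇒ step 3: BCBCBCBCBCBCBCBC ⇒ BC·BA·BC·BA·BC·BA·BC·BA·BC·BA·BC·BA·BC·BA·BC·BA
    B ↦ BC
    C ↦ BA
  step 1 ⇒ step 2: BABABABA ⇒ BC·BC·BC·BC·BC·BC·BC·BC
    A ↦ BC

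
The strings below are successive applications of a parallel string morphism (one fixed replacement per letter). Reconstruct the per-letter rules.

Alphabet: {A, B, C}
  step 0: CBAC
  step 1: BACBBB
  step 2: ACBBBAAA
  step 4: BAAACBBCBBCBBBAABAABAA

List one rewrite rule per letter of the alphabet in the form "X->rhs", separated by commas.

A->CBB, B->A, C->B

  step 1 ⇒ step 2: BACBBB ⇒ A·CBB·B·A·A·A
    A ↦ CBB
    B ↦ A
    C ↦ B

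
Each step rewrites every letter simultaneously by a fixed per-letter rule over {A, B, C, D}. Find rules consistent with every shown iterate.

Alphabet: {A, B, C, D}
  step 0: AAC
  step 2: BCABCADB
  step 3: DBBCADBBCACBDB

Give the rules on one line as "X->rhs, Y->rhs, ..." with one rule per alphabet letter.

A->CA, B->DB, C->B, D->CB

  step 2 ⇒ step 3: BCABCADB ⇒ DB·B·CA·DB·B·CA·CB·DB
    A ↦ CA
    B ↦ DB
    C ↦ B
    D ↦ CB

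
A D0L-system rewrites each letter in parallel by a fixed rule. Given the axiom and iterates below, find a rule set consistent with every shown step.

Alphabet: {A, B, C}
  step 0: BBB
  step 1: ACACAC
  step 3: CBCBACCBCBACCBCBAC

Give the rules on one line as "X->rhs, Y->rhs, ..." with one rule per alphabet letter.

  step 0 ⇒ step 1: BBB ⇒ AC·AC·AC
    B ↦ AC
    A ↦ C  (constrained at step 1)
    C ↦ CB  (constrained at step 1)

A->C, B->AC, C->CB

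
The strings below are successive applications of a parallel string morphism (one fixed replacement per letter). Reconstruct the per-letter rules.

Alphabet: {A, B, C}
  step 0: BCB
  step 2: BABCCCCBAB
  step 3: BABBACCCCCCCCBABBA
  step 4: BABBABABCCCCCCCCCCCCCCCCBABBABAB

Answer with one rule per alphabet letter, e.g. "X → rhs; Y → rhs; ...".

A->B, B->BA, C->CC

  step 3 ⇒ step 4: BABBACCCCCCCCBABBA ⇒ BA·B·BA·BA·B·CC·CC·CC·CC·CC·CC·CC·CC·BA·B·BA·BA·B
    A ↦ B
    B ↦ BA
    C ↦ CC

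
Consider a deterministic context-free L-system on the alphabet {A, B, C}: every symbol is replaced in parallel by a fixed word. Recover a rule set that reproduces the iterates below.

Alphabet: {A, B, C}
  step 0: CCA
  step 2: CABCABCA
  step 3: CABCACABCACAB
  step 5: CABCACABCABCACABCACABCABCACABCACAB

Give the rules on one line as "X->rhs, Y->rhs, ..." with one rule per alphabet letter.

A->B, B->CA, C->CA

  step 2 ⇒ step 3: CABCABCA ⇒ CA·B·CA·CA·B·CA·CA·B
    A ↦ B
    B ↦ CA
    C ↦ CA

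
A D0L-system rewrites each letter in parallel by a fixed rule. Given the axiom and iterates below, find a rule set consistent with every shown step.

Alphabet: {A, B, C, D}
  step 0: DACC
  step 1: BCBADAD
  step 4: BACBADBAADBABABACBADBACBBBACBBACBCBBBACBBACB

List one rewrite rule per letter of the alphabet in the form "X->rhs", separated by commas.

A->CB, B->BA, C->AD, D->B

  step 0 ⇒ step 1: DACC ⇒ B·CB·AD·AD
    A ↦ CB
    C ↦ AD
    D ↦ B
    B ↦ BA  (constrained at step 1)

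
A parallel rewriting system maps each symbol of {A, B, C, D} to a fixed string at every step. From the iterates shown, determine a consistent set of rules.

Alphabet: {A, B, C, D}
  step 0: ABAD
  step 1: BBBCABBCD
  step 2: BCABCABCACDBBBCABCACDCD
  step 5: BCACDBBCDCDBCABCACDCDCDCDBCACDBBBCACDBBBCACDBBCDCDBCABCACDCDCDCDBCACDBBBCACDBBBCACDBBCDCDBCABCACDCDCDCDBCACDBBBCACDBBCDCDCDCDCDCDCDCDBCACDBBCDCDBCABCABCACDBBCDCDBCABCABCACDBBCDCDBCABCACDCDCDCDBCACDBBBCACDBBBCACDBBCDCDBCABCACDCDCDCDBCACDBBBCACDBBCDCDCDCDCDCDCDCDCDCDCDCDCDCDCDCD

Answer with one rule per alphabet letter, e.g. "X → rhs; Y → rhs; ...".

  step 1 ⇒ step 2: BBBCABBCD ⇒ BCA·BCA·BCA·CD·BB·BCA·BCA·CD·CD
    A ↦ BB
    B ↦ BCA
    C ↦ CD
    D ↦ CD

A->BB, B->BCA, C->CD, D->CD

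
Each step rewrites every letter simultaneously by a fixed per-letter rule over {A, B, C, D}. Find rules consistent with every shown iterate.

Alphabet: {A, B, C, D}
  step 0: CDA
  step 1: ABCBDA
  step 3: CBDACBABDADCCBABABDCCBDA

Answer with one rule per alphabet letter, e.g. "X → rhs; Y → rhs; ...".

  step 0 ⇒ step 1: CDA ⇒ AB·CB·DA
    A ↦ DA
    C ↦ AB
    D ↦ CB
    B ↦ DC  (constrained at step 1)

A->DA, B->DC, C->AB, D->CB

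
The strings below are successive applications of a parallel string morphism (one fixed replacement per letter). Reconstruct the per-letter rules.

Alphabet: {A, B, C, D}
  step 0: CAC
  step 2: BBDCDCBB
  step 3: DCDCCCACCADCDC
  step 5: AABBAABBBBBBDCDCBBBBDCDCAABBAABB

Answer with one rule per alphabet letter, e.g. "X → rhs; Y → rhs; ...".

  step 2 ⇒ step 3: BBDCDCBB ⇒ DC·DC·CC·A·CC·A·DC·DC
    B ↦ DC
    C ↦ A
    D ↦ CC
    A ↦ BB  (constrained at step 0)

A->BB, B->DC, C->A, D->CC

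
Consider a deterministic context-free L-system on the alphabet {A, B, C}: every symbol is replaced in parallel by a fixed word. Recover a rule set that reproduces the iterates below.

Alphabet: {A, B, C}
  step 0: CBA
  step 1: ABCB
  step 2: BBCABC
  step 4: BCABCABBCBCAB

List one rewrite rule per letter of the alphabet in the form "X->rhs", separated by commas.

A->B, B->BC, C->A

  step 1 ⇒ step 2: ABCB ⇒ B·BC·A·BC
    A ↦ B
    B ↦ BC
    C ↦ A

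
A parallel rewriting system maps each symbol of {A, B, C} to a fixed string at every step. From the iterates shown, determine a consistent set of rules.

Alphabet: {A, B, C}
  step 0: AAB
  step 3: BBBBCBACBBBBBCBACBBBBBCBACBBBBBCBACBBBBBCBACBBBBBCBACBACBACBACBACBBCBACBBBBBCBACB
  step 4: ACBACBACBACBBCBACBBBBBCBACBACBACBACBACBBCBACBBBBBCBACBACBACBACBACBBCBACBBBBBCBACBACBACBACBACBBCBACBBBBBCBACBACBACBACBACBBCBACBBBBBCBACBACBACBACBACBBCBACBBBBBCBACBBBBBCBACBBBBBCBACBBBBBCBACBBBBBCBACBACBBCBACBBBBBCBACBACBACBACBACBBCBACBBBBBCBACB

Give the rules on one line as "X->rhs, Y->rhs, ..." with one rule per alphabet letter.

A->BBB, B->ACB, C->BCB

  step 3 ⇒ step 4: BBBBCBACBBBBBCBACBBBBBCBACBBBBBCBACBBBBBCBACBBBBBCBACBACBACBACBACBBCBACBBBBBCBACB ⇒ ACB·ACB·ACB·ACB·BCB·ACB·BBB·BCB·ACB·ACB·ACB·ACB·ACB·BCB·ACB·BBB·BCB·ACB·ACB·ACB·ACB·ACB·BCB·ACB·BBB·BCB·ACB·ACB·ACB·ACB·ACB·BCB·ACB·BBB·BCB·ACB·ACB·ACB·ACB·ACB·BCB·ACB·BBB·BCB·ACB·ACB·ACB·ACB·ACB·BCB·ACB·BBB·BCB·ACB·BBB·BCB·ACB·BBB·BCB·ACB·BBB·BCB·ACB·BBB·BCB·ACB·ACB·BCB·ACB·BBB·BCB·ACB·ACB·ACB·ACB·ACB·BCB·ACB·BBB·BCB·ACB
    A ↦ BBB
    B ↦ ACB
    C ↦ BCB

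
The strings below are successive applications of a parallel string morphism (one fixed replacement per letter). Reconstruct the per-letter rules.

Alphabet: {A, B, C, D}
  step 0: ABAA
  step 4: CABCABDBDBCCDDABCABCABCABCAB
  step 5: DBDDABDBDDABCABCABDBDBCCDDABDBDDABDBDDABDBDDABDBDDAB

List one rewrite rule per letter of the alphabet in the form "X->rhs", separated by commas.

  step 4 ⇒ step 5: CABCABDBDBCCDDABCABCABCABCAB ⇒ DB·DD·AB·DB·DD·AB·C·AB·C·AB·DB·DB·C·C·DD·AB·DB·DD·AB·DB·DD·AB·DB·DD·AB·DB·DD·AB
    A ↦ DD
    B ↦ AB
    C ↦ DB
    D ↦ C

A->DD, B->AB, C->DB, D->C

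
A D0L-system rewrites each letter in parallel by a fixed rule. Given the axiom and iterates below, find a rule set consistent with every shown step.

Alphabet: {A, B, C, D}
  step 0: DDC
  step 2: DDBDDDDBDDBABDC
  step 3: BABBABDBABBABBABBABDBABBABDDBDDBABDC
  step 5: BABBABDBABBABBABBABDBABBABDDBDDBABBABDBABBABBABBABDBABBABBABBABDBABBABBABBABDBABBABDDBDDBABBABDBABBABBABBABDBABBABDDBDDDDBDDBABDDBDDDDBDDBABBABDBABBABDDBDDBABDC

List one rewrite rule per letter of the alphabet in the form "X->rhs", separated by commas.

  step 2 ⇒ step 3: DDBDDDDBDDBABDC ⇒ BAB·BAB·D·BAB·BAB·BAB·BAB·D·BAB·BAB·D·DBD·D·BAB·DC
    A ↦ DBD
    B ↦ D
    C ↦ DC
    D ↦ BAB

A->DBD, B->D, C->DC, D->BAB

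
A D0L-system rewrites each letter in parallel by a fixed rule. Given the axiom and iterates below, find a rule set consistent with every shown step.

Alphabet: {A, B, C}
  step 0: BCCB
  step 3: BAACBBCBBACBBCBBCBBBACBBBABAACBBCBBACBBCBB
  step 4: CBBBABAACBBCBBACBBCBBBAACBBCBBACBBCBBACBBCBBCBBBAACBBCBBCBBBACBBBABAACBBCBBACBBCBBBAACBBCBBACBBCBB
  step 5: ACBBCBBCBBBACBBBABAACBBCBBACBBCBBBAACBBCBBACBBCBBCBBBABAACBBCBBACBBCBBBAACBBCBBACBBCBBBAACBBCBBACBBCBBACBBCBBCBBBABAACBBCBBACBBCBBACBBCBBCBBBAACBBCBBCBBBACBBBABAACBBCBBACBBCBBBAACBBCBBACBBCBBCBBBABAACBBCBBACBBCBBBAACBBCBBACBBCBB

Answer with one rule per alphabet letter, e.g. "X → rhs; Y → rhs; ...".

A->BA, B->CBB, C->A

  step 4 ⇒ step 5: CBBBABAACBBCBBACBBCBBBAACBBCBBACBBCBBACBBCBBCBBBAACBBCBBCBBBACBBBABAACBBCBBACBBCBBBAACBBCBBACBBCBB ⇒ A·CBB·CBB·CBB·BA·CBB·BA·BA·A·CBB·CBB·A·CBB·CBB·BA·A·CBB·CBB·A·CBB·CBB·CBB·BA·BA·A·CBB·CBB·A·CBB·CBB·BA·A·CBB·CBB·A·CBB·CBB·BA·A·CBB·CBB·A·CBB·CBB·A·CBB·CBB·CBB·BA·BA·A·CBB·CBB·A·CBB·CBB·A·CBB·CBB·CBB·BA·A·CBB·CBB·CBB·BA·CBB·BA·BA·A·CBB·CBB·A·CBB·CBB·BA·A·CBB·CBB·A·CBB·CBB·CBB·BA·BA·A·CBB·CBB·A·CBB·CBB·BA·A·CBB·CBB·A·CBB·CBB
    A ↦ BA
    B ↦ CBB
    C ↦ A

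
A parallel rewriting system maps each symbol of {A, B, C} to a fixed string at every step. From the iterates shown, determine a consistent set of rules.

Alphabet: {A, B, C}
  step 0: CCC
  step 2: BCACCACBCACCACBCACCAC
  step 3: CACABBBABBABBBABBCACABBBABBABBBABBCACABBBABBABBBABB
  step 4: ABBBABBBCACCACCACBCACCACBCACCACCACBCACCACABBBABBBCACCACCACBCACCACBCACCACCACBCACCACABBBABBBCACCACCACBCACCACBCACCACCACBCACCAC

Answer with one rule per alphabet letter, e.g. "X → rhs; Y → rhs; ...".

  step 3 ⇒ step 4: CACABBBABBABBBABBCACABBBABBABBBABBCACABBBABBABBBABB ⇒ ABB·B·ABB·B·CAC·CAC·CAC·B·CAC·CAC·B·CAC·CAC·CAC·B·CAC·CAC·ABB·B·ABB·B·CAC·CAC·CAC·B·CAC·CAC·B·CAC·CAC·CAC·B·CAC·CAC·ABB·B·ABB·B·CAC·CAC·CAC·B·CAC·CAC·B·CAC·CAC·CAC·B·CAC·CAC
    A ↦ B
    B ↦ CAC
    C ↦ ABB

A->B, B->CAC, C->ABB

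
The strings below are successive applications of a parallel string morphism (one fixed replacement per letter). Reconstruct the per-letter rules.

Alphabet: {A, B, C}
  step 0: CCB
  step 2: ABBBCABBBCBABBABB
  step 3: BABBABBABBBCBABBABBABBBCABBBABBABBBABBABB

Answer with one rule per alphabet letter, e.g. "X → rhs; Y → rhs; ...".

  step 2 ⇒ step 3: ABBBCABBBCBABBABB ⇒ B·ABB·ABB·ABB·BC·B·ABB·ABB·ABB·BC·ABB·B·ABB·ABB·B·ABB·ABB
    A ↦ B
    B ↦ ABB
    C ↦ BC

A->B, B->ABB, C->BC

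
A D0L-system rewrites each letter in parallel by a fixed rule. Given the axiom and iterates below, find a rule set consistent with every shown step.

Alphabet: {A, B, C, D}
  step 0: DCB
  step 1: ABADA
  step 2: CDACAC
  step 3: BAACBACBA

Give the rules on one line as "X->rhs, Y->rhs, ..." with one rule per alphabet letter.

A->C, B->DA, C->BA, D->A

  step 2 ⇒ step 3: CDACAC ⇒ BA·A·C·BA·C·BA
    A ↦ C
    C ↦ BA
    D ↦ A
  step 0 ⇒ step 1: DCB ⇒ A·BA·DA
    B ↦ DA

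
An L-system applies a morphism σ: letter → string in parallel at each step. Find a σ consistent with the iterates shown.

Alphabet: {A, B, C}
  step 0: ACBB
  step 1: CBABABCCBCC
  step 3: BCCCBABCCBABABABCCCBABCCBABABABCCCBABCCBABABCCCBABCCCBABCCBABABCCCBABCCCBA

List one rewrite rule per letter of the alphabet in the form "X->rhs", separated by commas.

  step 0 ⇒ step 1: ACBB ⇒ CBA·BA·BCC·BCC
    A ↦ CBA
    B ↦ BCC
    C ↦ BA

A->CBA, B->BCC, C->BA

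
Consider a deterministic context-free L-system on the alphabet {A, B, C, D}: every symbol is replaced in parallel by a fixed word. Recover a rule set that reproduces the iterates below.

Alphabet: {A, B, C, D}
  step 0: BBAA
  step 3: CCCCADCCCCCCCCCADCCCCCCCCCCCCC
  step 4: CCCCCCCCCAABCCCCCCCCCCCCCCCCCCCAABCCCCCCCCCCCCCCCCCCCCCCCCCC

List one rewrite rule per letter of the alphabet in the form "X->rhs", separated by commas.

  step 3 ⇒ step 4: CCCCADCCCCCCCCCADCCCCCCCCCCCCC ⇒ CC·CC·CC·CC·C·AAB·CC·CC·CC·CC·CC·CC·CC·CC·CC·C·AAB·CC·CC·CC·CC·CC·CC·CC·CC·CC·CC·CC·CC·CC
    A ↦ C
    C ↦ CC
    D ↦ AAB
    B ↦ ADC  (constrained at step 0)

A->C, B->ADC, C->CC, D->AAB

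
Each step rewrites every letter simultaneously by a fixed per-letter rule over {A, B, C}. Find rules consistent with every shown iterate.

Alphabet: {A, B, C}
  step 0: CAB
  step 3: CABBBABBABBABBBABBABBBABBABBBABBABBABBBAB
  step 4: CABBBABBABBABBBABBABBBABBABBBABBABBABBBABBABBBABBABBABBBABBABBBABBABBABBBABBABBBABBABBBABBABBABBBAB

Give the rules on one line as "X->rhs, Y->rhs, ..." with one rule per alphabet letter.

  step 3 ⇒ step 4: CABBBABBABBABBBABBABBBABBABBBABBABBABBBAB ⇒ CAB·B·BAB·BAB·BAB·B·BAB·BAB·B·BAB·BAB·B·BAB·BAB·BAB·B·BAB·BAB·B·BAB·BAB·BAB·B·BAB·BAB·B·BAB·BAB·BAB·B·BAB·BAB·B·BAB·BAB·B·BAB·BAB·BAB·B·BAB
    A ↦ B
    B ↦ BAB
    C ↦ CAB

A->B, B->BAB, C->CAB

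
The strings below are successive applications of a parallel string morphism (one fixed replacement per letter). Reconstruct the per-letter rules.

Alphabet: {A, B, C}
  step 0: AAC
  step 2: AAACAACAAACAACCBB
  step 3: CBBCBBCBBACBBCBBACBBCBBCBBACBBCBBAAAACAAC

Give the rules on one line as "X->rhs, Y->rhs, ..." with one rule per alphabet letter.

A->CBB, B->AAC, C->A

  step 2 ⇒ step 3: AAACAACAAACAACCBB ⇒ CBB·CBB·CBB·A·CBB·CBB·A·CBB·CBB·CBB·A·CBB·CBB·A·A·AAC·AAC
    A ↦ CBB
    B ↦ AAC
    C ↦ A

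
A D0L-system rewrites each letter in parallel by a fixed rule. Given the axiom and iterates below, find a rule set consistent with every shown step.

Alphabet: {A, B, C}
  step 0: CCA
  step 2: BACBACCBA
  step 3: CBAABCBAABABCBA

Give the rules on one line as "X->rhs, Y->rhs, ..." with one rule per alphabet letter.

  step 2 ⇒ step 3: BACBACCBA ⇒ C·BA·AB·C·BA·AB·AB·C·BA
    A ↦ BA
    B ↦ C
    C ↦ AB

A->BA, B->C, C->AB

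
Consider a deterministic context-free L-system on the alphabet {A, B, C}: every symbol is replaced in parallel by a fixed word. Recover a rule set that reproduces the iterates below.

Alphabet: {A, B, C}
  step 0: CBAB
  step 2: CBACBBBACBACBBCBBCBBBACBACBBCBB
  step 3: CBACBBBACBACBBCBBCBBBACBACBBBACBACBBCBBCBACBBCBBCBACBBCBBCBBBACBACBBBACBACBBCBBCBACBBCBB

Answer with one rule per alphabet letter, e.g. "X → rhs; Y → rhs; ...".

A->BA, B->CBB, C->CBA

  step 2 ⇒ step 3: CBACBBBACBACBBCBBCBBBACBACBBCBB ⇒ CBA·CBB·BA·CBA·CBB·CBB·CBB·BA·CBA·CBB·BA·CBA·CBB·CBB·CBA·CBB·CBB·CBA·CBB·CBB·CBB·BA·CBA·CBB·BA·CBA·CBB·CBB·CBA·CBB·CBB
    A ↦ BA
    B ↦ CBB
    C ↦ CBA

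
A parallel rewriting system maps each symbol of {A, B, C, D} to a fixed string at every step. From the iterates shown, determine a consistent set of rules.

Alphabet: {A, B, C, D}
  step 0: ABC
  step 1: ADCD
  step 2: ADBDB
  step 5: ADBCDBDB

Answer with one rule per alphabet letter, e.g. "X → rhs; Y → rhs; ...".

A->AD, B->C, C->D, D->B

  step 1 ⇒ step 2: ADCD ⇒ AD·B·D·B
    A ↦ AD
    C ↦ D
    D ↦ B
  step 0 ⇒ step 1: ABC ⇒ AD·C·D
    B ↦ C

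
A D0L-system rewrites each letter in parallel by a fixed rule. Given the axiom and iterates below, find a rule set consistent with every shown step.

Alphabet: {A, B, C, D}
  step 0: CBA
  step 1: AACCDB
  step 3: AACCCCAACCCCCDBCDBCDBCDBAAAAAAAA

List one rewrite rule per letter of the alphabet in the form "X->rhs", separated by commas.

  step 0 ⇒ step 1: CBA ⇒ AA·C·CDB
    A ↦ CDB
    B ↦ C
    C ↦ AA
    D ↦ CCC  (constrained at step 1)

A->CDB, B->C, C->AA, D->CCC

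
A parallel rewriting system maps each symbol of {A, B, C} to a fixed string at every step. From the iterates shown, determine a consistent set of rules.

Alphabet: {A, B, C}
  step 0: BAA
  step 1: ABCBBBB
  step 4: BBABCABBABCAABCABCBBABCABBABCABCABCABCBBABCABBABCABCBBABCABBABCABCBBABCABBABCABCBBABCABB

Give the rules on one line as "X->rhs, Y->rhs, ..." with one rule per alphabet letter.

  step 0 ⇒ step 1: BAA ⇒ ABC·BB·BB
    A ↦ BB
    B ↦ ABC
    C ↦ A  (constrained at step 1)

A->BB, B->ABC, C->A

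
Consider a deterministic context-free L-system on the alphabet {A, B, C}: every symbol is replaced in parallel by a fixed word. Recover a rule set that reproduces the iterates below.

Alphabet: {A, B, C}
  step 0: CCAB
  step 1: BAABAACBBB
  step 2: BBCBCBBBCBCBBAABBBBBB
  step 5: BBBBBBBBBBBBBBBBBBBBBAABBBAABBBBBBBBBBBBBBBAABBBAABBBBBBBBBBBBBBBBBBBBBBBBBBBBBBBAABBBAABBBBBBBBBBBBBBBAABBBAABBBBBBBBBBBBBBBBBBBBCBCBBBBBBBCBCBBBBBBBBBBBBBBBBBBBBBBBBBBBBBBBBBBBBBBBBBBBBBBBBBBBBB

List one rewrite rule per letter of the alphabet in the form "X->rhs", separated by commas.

  step 1 ⇒ step 2: BAABAACBBB ⇒ BB·CB·CB·BB·CB·CB·BAA·BB·BB·BB
    A ↦ CB
    B ↦ BB
    C ↦ BAA

A->CB, B->BB, C->BAA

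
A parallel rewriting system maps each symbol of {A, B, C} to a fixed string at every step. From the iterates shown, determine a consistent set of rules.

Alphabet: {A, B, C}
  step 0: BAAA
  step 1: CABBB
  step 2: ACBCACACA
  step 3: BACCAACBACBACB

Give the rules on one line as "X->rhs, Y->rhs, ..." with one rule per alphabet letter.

A->B, B->CA, C->AC

  step 2 ⇒ step 3: ACBCACACA ⇒ B·AC·CA·AC·B·AC·B·AC·B
    A ↦ B
    B ↦ CA
    C ↦ AC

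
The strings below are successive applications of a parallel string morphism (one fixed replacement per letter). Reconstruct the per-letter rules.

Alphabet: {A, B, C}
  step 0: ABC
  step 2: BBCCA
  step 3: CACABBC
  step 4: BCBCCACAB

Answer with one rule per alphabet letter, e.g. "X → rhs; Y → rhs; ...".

  step 3 ⇒ step 4: CACABBC ⇒ B·C·B·C·CA·CA·B
    A ↦ C
    B ↦ CA
    C ↦ B

A->C, B->CA, C->B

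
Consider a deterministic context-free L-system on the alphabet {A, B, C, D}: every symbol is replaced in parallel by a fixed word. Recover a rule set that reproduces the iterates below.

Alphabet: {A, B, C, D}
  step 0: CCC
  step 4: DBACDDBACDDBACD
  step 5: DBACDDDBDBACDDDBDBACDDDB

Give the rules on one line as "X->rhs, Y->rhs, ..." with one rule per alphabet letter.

A->CD, B->A, C->D, D->DB

  step 4 ⇒ step 5: DBACDDBACDDBACD ⇒ DB·A·CD·D·DB·DB·A·CD·D·DB·DB·A·CD·D·DB
    A ↦ CD
    B ↦ A
    C ↦ D
    D ↦ DB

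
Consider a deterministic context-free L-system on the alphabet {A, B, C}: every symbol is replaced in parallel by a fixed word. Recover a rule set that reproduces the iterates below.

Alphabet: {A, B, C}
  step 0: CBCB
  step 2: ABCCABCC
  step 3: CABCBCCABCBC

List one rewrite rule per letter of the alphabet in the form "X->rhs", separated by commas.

A->C, B->A, C->BC

  step 2 ⇒ step 3: ABCCABCC ⇒ C·A·BC·BC·C·A·BC·BC
    A ↦ C
    B ↦ A
    C ↦ BC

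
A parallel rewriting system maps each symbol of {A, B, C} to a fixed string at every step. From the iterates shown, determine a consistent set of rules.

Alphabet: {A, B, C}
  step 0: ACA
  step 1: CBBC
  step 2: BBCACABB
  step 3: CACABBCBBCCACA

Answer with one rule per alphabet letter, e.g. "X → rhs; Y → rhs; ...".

A->C, B->CA, C->BB

  step 2 ⇒ step 3: BBCACABB ⇒ CA·CA·BB·C·BB·C·CA·CA
    A ↦ C
    B ↦ CA
    C ↦ BB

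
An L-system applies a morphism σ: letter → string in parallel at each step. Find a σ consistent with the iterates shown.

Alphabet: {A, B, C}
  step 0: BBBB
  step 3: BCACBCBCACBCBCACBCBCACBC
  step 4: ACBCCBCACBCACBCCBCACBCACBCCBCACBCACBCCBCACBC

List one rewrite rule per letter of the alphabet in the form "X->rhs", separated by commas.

A->C, B->AC, C->BC

  step 3 ⇒ step 4: BCACBCBCACBCBCACBCBCACBC ⇒ AC·BC·C·BC·AC·BC·AC·BC·C·BC·AC·BC·AC·BC·C·BC·AC·BC·AC·BC·C·BC·AC·BC
    A ↦ C
    B ↦ AC
    C ↦ BC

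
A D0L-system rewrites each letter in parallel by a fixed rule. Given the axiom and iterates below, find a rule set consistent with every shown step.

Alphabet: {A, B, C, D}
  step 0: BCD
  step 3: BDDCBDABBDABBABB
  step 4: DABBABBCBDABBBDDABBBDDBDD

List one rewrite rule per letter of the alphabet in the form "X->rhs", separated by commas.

  step 3 ⇒ step 4: BDDCBDABBDABBABB ⇒ D·ABB·ABB·CB·D·ABB·B·D·D·ABB·B·D·D·B·D·D
    A ↦ B
    B ↦ D
    C ↦ CB
    D ↦ ABB

A->B, B->D, C->CB, D->ABB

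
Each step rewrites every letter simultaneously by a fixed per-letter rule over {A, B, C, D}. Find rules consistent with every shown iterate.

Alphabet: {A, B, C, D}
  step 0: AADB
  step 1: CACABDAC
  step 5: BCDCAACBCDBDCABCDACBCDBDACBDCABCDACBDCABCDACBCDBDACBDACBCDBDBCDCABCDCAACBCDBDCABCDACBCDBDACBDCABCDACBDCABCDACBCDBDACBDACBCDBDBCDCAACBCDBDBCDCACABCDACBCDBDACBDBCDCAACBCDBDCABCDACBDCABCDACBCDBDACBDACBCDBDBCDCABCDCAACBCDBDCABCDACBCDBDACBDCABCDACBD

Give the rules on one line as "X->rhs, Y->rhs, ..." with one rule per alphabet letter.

  step 0 ⇒ step 1: AADB ⇒ CA·CA·BD·AC
    A ↦ CA
    B ↦ AC
    D ↦ BD
    C ↦ BCD  (constrained at step 1)

A->CA, B->AC, C->BCD, D->BD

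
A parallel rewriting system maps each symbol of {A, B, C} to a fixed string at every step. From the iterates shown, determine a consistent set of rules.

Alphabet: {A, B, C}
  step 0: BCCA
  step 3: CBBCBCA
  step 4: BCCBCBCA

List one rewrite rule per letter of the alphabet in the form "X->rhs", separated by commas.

  step 3 ⇒ step 4: CBBCBCA ⇒ B·C·C·B·C·B·CA
    A ↦ CA
    B ↦ C
    C ↦ B

A->CA, B->C, C->B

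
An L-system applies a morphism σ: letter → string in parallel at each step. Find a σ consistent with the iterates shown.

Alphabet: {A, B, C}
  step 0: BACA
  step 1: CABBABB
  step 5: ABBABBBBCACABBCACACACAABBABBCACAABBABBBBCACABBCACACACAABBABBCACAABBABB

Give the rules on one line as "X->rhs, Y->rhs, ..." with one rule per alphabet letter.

  step 0 ⇒ step 1: BACA ⇒ CA·BB·A·BB
    A ↦ BB
    B ↦ CA
    C ↦ A

A->BB, B->CA, C->A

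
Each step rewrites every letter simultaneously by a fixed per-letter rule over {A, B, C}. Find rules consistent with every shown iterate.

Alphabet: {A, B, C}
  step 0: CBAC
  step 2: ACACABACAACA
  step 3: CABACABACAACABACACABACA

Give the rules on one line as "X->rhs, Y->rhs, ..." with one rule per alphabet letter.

A->CA, B->A, C->BA

  step 2 ⇒ step 3: ACACABACAACA ⇒ CA·BA·CA·BA·CA·A·CA·BA·CA·CA·BA·CA
    A ↦ CA
    B ↦ A
    C ↦ BA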